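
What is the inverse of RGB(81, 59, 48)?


Invert: (255-R, 255-G, 255-B)
R: 255-81 = 174
G: 255-59 = 196
B: 255-48 = 207
= RGB(174, 196, 207)


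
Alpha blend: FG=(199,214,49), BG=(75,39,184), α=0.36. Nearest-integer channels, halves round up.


C = α×F + (1-α)×B, with 1-α = 0.64
R: 0.36×199 + 0.64×75 = 71.64 + 48.00 = 119.64 → 120
G: 0.36×214 + 0.64×39 = 77.04 + 24.96 = 102.00 → 102
B: 0.36×49 + 0.64×184 = 17.64 + 117.76 = 135.40 → 135
= RGB(120, 102, 135)


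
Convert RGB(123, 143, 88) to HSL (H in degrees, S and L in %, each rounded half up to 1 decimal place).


Normalize: R'=123/255≈0.4824, G'=143/255≈0.5608, B'=88/255≈0.3451
Max=143/255, Min=88/255, Δ=Max-Min=55/255
L = (Max+Min)/2 = (143+88)/510 = 231/510 = 0.45294… → L = 45.3%
L ≤ 0.5 → S = Δ/(Max+Min) = 55/(143+88) = 55/231 = 0.23809… → S = 23.8%
(the 1/255 factors cancel in S and H, so raw channel differences can be used)
Max is G' → H = 60 × ((B-R)/Δ + 2) = 60 × ((88-123)/55 + 2)
  -35/55 + 2 = -0.6363… + 2 = 1.3636…
  H = 60 × 1.3636… = 81.818…° → H = 81.8°
= HSL(81.8°, 23.8%, 45.3%)


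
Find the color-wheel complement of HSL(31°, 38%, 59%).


Complement = opposite side of color wheel = hue + 180°
H' = (31 + 180) mod 360 = 211°
S and L unchanged.
= HSL(211°, 38%, 59%)


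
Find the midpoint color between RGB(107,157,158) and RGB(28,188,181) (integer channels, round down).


Midpoint: each channel = ⌊(C₁+C₂)/2⌋
R: ⌊(107+28)/2⌋ = 67
G: ⌊(157+188)/2⌋ = 172
B: ⌊(158+181)/2⌋ = 169
= RGB(67, 172, 169)


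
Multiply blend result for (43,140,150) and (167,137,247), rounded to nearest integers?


Multiply: C = A×B/255, rounded to nearest integer
R: 43×167/255 = 7181/255 ≈ 28.161 → 28
G: 140×137/255 = 19180/255 ≈ 75.216 → 75
B: 150×247/255 = 37050/255 ≈ 145.294 → 145
= RGB(28, 75, 145)


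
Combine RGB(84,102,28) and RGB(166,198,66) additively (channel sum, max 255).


Additive: each channel = min(255, C₁+C₂)
R: 84+166 = 250 → 250
G: 102+198 = 300 → 255
B: 28+66 = 94 → 94
= RGB(250, 255, 94)


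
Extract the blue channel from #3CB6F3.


Color: #3CB6F3
R = 3C = 60
G = B6 = 182
B = F3 = 243
Blue = 243


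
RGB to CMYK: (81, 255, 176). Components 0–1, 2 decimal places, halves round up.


R'=81/255≈0.3176, G'=255/255≈1.0000, B'=176/255≈0.6902
K = 1 - max(R',G',B') = 1 - 255/255 = 0/255 = 0 → 0.00
(1-R'-K)/(1-K) simplifies to (max-R)/max with max = 255:
C = (255-81)/255 = 174/255 = 0.68235… → 0.68
M = (255-255)/255 = 0/255 = 0 → 0.00
Y = (255-176)/255 = 79/255 = 0.30980… → 0.31
= CMYK(0.68, 0.00, 0.31, 0.00)


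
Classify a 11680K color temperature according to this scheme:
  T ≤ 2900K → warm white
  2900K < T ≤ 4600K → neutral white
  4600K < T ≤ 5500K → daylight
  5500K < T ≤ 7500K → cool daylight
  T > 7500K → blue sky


Temperature: 11680K
11680K > 7500K → blue sky
Classification: blue sky


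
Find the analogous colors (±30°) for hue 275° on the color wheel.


Base hue: 275°
Left analog: (275 - 30) mod 360 = 245°
Right analog: (275 + 30) mod 360 = 305°
Analogous hues = 245° and 305°


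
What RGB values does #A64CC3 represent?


A6 → 166 (R)
4C → 76 (G)
C3 → 195 (B)
= RGB(166, 76, 195)


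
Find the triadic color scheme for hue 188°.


Triadic: equally spaced at 120° intervals
H1 = 188°
H2 = (188 + 120) mod 360 = 308°
H3 = (188 + 240) mod 360 = 68°
Triadic = 188°, 308°, 68°


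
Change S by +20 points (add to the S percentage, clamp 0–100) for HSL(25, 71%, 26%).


Original S = 71%
Adjustment = +20 percentage points
New S = 71 + (20) = 91
Clamp to [0, 100] → 91
= HSL(25°, 91%, 26%)


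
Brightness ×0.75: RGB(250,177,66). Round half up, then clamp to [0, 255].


Multiply each channel by 0.75, round half up, clamp to [0, 255]
R: 250×0.75 = 187.5 → round → 188
G: 177×0.75 = 132.75 → round → 133
B: 66×0.75 = 49.5 → round → 50
= RGB(188, 133, 50)


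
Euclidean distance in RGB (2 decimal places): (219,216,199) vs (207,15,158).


d = √[(R₁-R₂)² + (G₁-G₂)² + (B₁-B₂)²]
d = √[(219-207)² + (216-15)² + (199-158)²]
d = √[144 + 40401 + 1681]
d = √42226
d ≈ 205.49


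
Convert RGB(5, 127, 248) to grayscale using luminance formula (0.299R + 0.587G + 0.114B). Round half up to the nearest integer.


Gray = 0.299×R + 0.587×G + 0.114×B
Gray = 0.299×5 + 0.587×127 + 0.114×248
Gray = 1.495 + 74.549 + 28.272
Gray = 104.316 → round half up → 104
Gray = 104


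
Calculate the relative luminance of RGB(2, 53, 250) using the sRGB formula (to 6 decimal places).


Linearize each channel (sRGB transfer function): c = v/255; c_lin = c/12.92 if c ≤ 0.04045, else ((c+0.055)/1.055)^2.4
  R: 2/255 ≈ 0.007843 ≤ 0.04045 → 0.007843/12.92 ≈ 0.000607
  G: 53/255 ≈ 0.207843 > 0.04045 → ((0.207843+0.055)/1.055)^2.4 ≈ 0.035601
  B: 250/255 ≈ 0.980392 > 0.04045 → ((0.980392+0.055)/1.055)^2.4 ≈ 0.955973
R_lin = 0.000607, G_lin = 0.035601, B_lin = 0.955973
L = 0.2126×R + 0.7152×G + 0.0722×B
L = 0.2126×0.000607 + 0.7152×0.035601 + 0.0722×0.955973
L ≈ 0.094612


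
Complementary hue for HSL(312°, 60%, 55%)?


Complement = opposite side of color wheel = hue + 180°
H' = (312 + 180) mod 360 = 132°
S and L unchanged.
= HSL(132°, 60%, 55%)


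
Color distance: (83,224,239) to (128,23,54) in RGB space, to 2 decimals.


d = √[(R₁-R₂)² + (G₁-G₂)² + (B₁-B₂)²]
d = √[(83-128)² + (224-23)² + (239-54)²]
d = √[2025 + 40401 + 34225]
d = √76651
d ≈ 276.86


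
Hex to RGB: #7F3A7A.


7F → 127 (R)
3A → 58 (G)
7A → 122 (B)
= RGB(127, 58, 122)


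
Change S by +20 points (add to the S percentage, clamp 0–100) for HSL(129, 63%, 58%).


Original S = 63%
Adjustment = +20 percentage points
New S = 63 + (20) = 83
Clamp to [0, 100] → 83
= HSL(129°, 83%, 58%)


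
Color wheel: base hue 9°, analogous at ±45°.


Base hue: 9°
Left analog: (9 - 45) mod 360 = 324°
Right analog: (9 + 45) mod 360 = 54°
Analogous hues = 324° and 54°


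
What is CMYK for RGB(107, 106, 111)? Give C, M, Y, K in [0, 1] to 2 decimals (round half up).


R'=107/255≈0.4196, G'=106/255≈0.4157, B'=111/255≈0.4353
K = 1 - max(R',G',B') = 1 - 111/255 = 144/255 = 0.56470… → 0.56
(1-R'-K)/(1-K) simplifies to (max-R)/max with max = 111:
C = (111-107)/111 = 4/111 = 0.03603… → 0.04
M = (111-106)/111 = 5/111 = 0.04504… → 0.05
Y = (111-111)/111 = 0/111 = 0 → 0.00
= CMYK(0.04, 0.05, 0.00, 0.56)


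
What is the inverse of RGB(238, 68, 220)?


Invert: (255-R, 255-G, 255-B)
R: 255-238 = 17
G: 255-68 = 187
B: 255-220 = 35
= RGB(17, 187, 35)


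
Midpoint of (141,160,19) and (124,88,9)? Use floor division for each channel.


Midpoint: each channel = ⌊(C₁+C₂)/2⌋
R: ⌊(141+124)/2⌋ = 132
G: ⌊(160+88)/2⌋ = 124
B: ⌊(19+9)/2⌋ = 14
= RGB(132, 124, 14)


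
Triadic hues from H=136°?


Triadic: equally spaced at 120° intervals
H1 = 136°
H2 = (136 + 120) mod 360 = 256°
H3 = (136 + 240) mod 360 = 16°
Triadic = 136°, 256°, 16°


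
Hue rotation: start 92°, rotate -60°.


New hue = (H + rotation) mod 360
New hue = (92 -60) mod 360
= 32 mod 360
= 32°


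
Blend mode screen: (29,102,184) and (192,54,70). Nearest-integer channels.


Screen: C = 255 - (255-A)×(255-B)/255, rounded to nearest integer
R: 255 - (255-29)×(255-192)/255 = 255 - 14238/255 ≈ 255 - 55.835 = 199.165 → 199
G: 255 - (255-102)×(255-54)/255 = 255 - 30753/255 ≈ 255 - 120.600 = 134.400 → 134
B: 255 - (255-184)×(255-70)/255 = 255 - 13135/255 ≈ 255 - 51.510 = 203.490 → 203
= RGB(199, 134, 203)


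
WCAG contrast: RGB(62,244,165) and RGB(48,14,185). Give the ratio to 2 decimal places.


Linearize each sRGB channel c=v/255: c/12.92 if c ≤ 0.04045 else ((c+0.055)/1.055)^2.4
L = 0.2126×R_lin + 0.7152×G_lin + 0.0722×B_lin
Color 1 (62,244,165):
  R=62: 62/255≈0.2431 > 0.04045 → ((0.2431+0.055)/1.055)^2.4 ≈ 0.04817
  G=244: 244/255≈0.9569 > 0.04045 → ((0.9569+0.055)/1.055)^2.4 ≈ 0.90466
  B=165: 165/255≈0.6471 > 0.04045 → ((0.6471+0.055)/1.055)^2.4 ≈ 0.37626
  L1 = 0.2126×0.04817 + 0.7152×0.90466 + 0.0722×0.37626 ≈ 0.68442
Color 2 (48,14,185):
  R=48: 48/255≈0.1882 > 0.04045 → ((0.1882+0.055)/1.055)^2.4 ≈ 0.02956
  G=14: 14/255≈0.0549 > 0.04045 → ((0.0549+0.055)/1.055)^2.4 ≈ 0.00439
  B=185: 185/255≈0.7255 > 0.04045 → ((0.7255+0.055)/1.055)^2.4 ≈ 0.48515
  L2 = 0.2126×0.02956 + 0.7152×0.00439 + 0.0722×0.48515 ≈ 0.04445
Lighter = 0.68442, Darker = 0.04445
Ratio = (L_lighter + 0.05) / (L_darker + 0.05)
Ratio = (0.68442 + 0.05) / (0.04445 + 0.05) = 0.73442 / 0.09445 ≈ 7.7756
Ratio ≈ 7.78:1


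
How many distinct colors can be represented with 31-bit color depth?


Colors = 2^bits = 2^31
= 2,147,483,648 colors


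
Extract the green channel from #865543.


Color: #865543
R = 86 = 134
G = 55 = 85
B = 43 = 67
Green = 85


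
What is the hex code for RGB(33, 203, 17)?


R = 33 → 21 (hex)
G = 203 → CB (hex)
B = 17 → 11 (hex)
Hex = #21CB11


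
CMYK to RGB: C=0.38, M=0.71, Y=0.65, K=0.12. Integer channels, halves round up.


R = 255 × (1-C) × (1-K) = 255 × 0.62 × 0.88 = 139.128 → 139
G = 255 × (1-M) × (1-K) = 255 × 0.29 × 0.88 = 65.076 → 65
B = 255 × (1-Y) × (1-K) = 255 × 0.35 × 0.88 = 78.54 → 79
= RGB(139, 65, 79)


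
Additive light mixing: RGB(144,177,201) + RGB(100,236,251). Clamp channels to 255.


Additive: each channel = min(255, C₁+C₂)
R: 144+100 = 244 → 244
G: 177+236 = 413 → 255
B: 201+251 = 452 → 255
= RGB(244, 255, 255)


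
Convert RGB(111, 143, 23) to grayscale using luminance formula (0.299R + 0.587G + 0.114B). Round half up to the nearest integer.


Gray = 0.299×R + 0.587×G + 0.114×B
Gray = 0.299×111 + 0.587×143 + 0.114×23
Gray = 33.189 + 83.941 + 2.622
Gray = 119.752 → round half up → 120
Gray = 120


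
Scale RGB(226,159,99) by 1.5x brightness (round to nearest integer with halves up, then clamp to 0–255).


Multiply each channel by 1.5, round half up, clamp to [0, 255]
R: 226×1.5 = 339 → clamp → 255
G: 159×1.5 = 238.5 → round → 239
B: 99×1.5 = 148.5 → round → 149
= RGB(255, 239, 149)


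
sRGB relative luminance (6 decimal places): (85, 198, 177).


Linearize each channel (sRGB transfer function): c = v/255; c_lin = c/12.92 if c ≤ 0.04045, else ((c+0.055)/1.055)^2.4
  R: 85/255 ≈ 0.333333 > 0.04045 → ((0.333333+0.055)/1.055)^2.4 ≈ 0.090842
  G: 198/255 ≈ 0.776471 > 0.04045 → ((0.776471+0.055)/1.055)^2.4 ≈ 0.564712
  B: 177/255 ≈ 0.694118 > 0.04045 → ((0.694118+0.055)/1.055)^2.4 ≈ 0.439657
R_lin = 0.090842, G_lin = 0.564712, B_lin = 0.439657
L = 0.2126×R + 0.7152×G + 0.0722×B
L = 0.2126×0.090842 + 0.7152×0.564712 + 0.0722×0.439657
L ≈ 0.454938


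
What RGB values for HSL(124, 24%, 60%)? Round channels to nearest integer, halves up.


H=124°, S=0.24, L=0.60
C = (1-|2L-1|)×S = (1-|0.20|)×0.24 = 0.192
H' = H/60 = 124/60 ≈ 2.0667; X = C×(1-|H' mod 2 - 1|) = 0.0128
m = L - C/2 = 0.60 - 0.096 = 0.504
Sector ⌊H'⌋ = 2 → (R',G',B') = (0.0, 0.192, 0.0128)
RGB = ((R'+m)×255, (G'+m)×255, (B'+m)×255) = (128.52, 177.48, 131.784)
Round half up → RGB(129, 177, 132)


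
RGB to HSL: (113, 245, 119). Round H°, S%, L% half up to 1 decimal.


Normalize: R'=113/255≈0.4431, G'=245/255≈0.9608, B'=119/255≈0.4667
Max=245/255, Min=113/255, Δ=Max-Min=132/255
L = (Max+Min)/2 = (245+113)/510 = 358/510 = 0.70196… → L = 70.2%
L > 0.5 → S = Δ/(2-Max-Min) = 132/(510-245-113) = 132/152 = 0.86842… → S = 86.8%
(the 1/255 factors cancel in S and H, so raw channel differences can be used)
Max is G' → H = 60 × ((B-R)/Δ + 2) = 60 × ((119-113)/132 + 2)
  6/132 + 2 = 0.0454… + 2 = 2.0454…
  H = 60 × 2.0454… = 122.727…° → H = 122.7°
= HSL(122.7°, 86.8%, 70.2%)


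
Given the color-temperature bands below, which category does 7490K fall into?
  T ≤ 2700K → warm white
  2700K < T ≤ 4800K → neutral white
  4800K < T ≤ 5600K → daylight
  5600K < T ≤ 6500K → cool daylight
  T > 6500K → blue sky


Temperature: 7490K
7490K > 6500K → blue sky
Classification: blue sky


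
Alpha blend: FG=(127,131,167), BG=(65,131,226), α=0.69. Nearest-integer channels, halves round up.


C = α×F + (1-α)×B, with 1-α = 0.31
R: 0.69×127 + 0.31×65 = 87.63 + 20.15 = 107.78 → 108
G: 0.69×131 + 0.31×131 = 90.39 + 40.61 = 131.00 → 131
B: 0.69×167 + 0.31×226 = 115.23 + 70.06 = 185.29 → 185
= RGB(108, 131, 185)


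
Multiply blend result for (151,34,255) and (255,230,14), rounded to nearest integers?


Multiply: C = A×B/255, rounded to nearest integer
R: 151×255/255 = 38505/255 ≈ 151.000 → 151
G: 34×230/255 = 7820/255 ≈ 30.667 → 31
B: 255×14/255 = 3570/255 ≈ 14.000 → 14
= RGB(151, 31, 14)


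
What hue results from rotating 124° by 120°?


New hue = (H + rotation) mod 360
New hue = (124 + 120) mod 360
= 244 mod 360
= 244°


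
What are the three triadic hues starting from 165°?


Triadic: equally spaced at 120° intervals
H1 = 165°
H2 = (165 + 120) mod 360 = 285°
H3 = (165 + 240) mod 360 = 45°
Triadic = 165°, 285°, 45°


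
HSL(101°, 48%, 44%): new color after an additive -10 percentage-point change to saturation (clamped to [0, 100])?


Original S = 48%
Adjustment = -10 percentage points
New S = 48 + (-10) = 38
Clamp to [0, 100] → 38
= HSL(101°, 38%, 44%)


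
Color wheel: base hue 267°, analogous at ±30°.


Base hue: 267°
Left analog: (267 - 30) mod 360 = 237°
Right analog: (267 + 30) mod 360 = 297°
Analogous hues = 237° and 297°


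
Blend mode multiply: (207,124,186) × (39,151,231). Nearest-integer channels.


Multiply: C = A×B/255, rounded to nearest integer
R: 207×39/255 = 8073/255 ≈ 31.659 → 32
G: 124×151/255 = 18724/255 ≈ 73.427 → 73
B: 186×231/255 = 42966/255 ≈ 168.494 → 168
= RGB(32, 73, 168)


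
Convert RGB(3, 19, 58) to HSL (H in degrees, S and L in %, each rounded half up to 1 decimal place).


Normalize: R'=3/255≈0.0118, G'=19/255≈0.0745, B'=58/255≈0.2275
Max=58/255, Min=3/255, Δ=Max-Min=55/255
L = (Max+Min)/2 = (58+3)/510 = 61/510 = 0.11960… → L = 12.0%
L ≤ 0.5 → S = Δ/(Max+Min) = 55/(58+3) = 55/61 = 0.90163… → S = 90.2%
(the 1/255 factors cancel in S and H, so raw channel differences can be used)
Max is B' → H = 60 × ((R-G)/Δ + 4) = 60 × ((3-19)/55 + 4)
  -16/55 + 4 = -0.2909… + 4 = 3.7090…
  H = 60 × 3.7090… = 222.545…° → H = 222.5°
= HSL(222.5°, 90.2%, 12.0%)


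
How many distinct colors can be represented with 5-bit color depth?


Colors = 2^bits = 2^5
= 32 colors


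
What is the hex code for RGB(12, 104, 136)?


R = 12 → 0C (hex)
G = 104 → 68 (hex)
B = 136 → 88 (hex)
Hex = #0C6888


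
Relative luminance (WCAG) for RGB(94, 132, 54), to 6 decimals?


Linearize each channel (sRGB transfer function): c = v/255; c_lin = c/12.92 if c ≤ 0.04045, else ((c+0.055)/1.055)^2.4
  R: 94/255 ≈ 0.368627 > 0.04045 → ((0.368627+0.055)/1.055)^2.4 ≈ 0.111932
  G: 132/255 ≈ 0.517647 > 0.04045 → ((0.517647+0.055)/1.055)^2.4 ≈ 0.230740
  B: 54/255 ≈ 0.211765 > 0.04045 → ((0.211765+0.055)/1.055)^2.4 ≈ 0.036889
R_lin = 0.111932, G_lin = 0.230740, B_lin = 0.036889
L = 0.2126×R + 0.7152×G + 0.0722×B
L = 0.2126×0.111932 + 0.7152×0.230740 + 0.0722×0.036889
L ≈ 0.191486


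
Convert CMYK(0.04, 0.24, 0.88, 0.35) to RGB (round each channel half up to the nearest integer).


R = 255 × (1-C) × (1-K) = 255 × 0.96 × 0.65 = 159.12 → 159
G = 255 × (1-M) × (1-K) = 255 × 0.76 × 0.65 = 125.97 → 126
B = 255 × (1-Y) × (1-K) = 255 × 0.12 × 0.65 = 19.89 → 20
= RGB(159, 126, 20)


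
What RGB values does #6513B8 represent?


65 → 101 (R)
13 → 19 (G)
B8 → 184 (B)
= RGB(101, 19, 184)


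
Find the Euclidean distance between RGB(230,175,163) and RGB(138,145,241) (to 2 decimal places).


d = √[(R₁-R₂)² + (G₁-G₂)² + (B₁-B₂)²]
d = √[(230-138)² + (175-145)² + (163-241)²]
d = √[8464 + 900 + 6084]
d = √15448
d ≈ 124.29


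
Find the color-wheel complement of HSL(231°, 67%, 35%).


Complement = opposite side of color wheel = hue + 180°
H' = (231 + 180) mod 360 = 51°
S and L unchanged.
= HSL(51°, 67%, 35%)


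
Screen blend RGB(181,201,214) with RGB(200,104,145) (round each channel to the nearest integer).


Screen: C = 255 - (255-A)×(255-B)/255, rounded to nearest integer
R: 255 - (255-181)×(255-200)/255 = 255 - 4070/255 ≈ 255 - 15.961 = 239.039 → 239
G: 255 - (255-201)×(255-104)/255 = 255 - 8154/255 ≈ 255 - 31.976 = 223.024 → 223
B: 255 - (255-214)×(255-145)/255 = 255 - 4510/255 ≈ 255 - 17.686 = 237.314 → 237
= RGB(239, 223, 237)


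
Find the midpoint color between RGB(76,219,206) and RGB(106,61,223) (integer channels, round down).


Midpoint: each channel = ⌊(C₁+C₂)/2⌋
R: ⌊(76+106)/2⌋ = 91
G: ⌊(219+61)/2⌋ = 140
B: ⌊(206+223)/2⌋ = 214
= RGB(91, 140, 214)


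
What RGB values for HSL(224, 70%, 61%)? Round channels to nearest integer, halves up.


H=224°, S=0.70, L=0.61
C = (1-|2L-1|)×S = (1-|0.22|)×0.70 = 0.546
H' = H/60 = 224/60 ≈ 3.7333; X = C×(1-|H' mod 2 - 1|) = 0.1456
m = L - C/2 = 0.61 - 0.273 = 0.337
Sector ⌊H'⌋ = 3 → (R',G',B') = (0.0, 0.1456, 0.546)
RGB = ((R'+m)×255, (G'+m)×255, (B'+m)×255) = (85.935, 123.063, 225.165)
Round half up → RGB(86, 123, 225)


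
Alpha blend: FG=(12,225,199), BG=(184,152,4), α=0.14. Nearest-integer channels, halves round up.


C = α×F + (1-α)×B, with 1-α = 0.86
R: 0.14×12 + 0.86×184 = 1.68 + 158.24 = 159.92 → 160
G: 0.14×225 + 0.86×152 = 31.50 + 130.72 = 162.22 → 162
B: 0.14×199 + 0.86×4 = 27.86 + 3.44 = 31.30 → 31
= RGB(160, 162, 31)


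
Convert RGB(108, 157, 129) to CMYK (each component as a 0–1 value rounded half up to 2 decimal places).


R'=108/255≈0.4235, G'=157/255≈0.6157, B'=129/255≈0.5059
K = 1 - max(R',G',B') = 1 - 157/255 = 98/255 = 0.38431… → 0.38
(1-R'-K)/(1-K) simplifies to (max-R)/max with max = 157:
C = (157-108)/157 = 49/157 = 0.31210… → 0.31
M = (157-157)/157 = 0/157 = 0 → 0.00
Y = (157-129)/157 = 28/157 = 0.17834… → 0.18
= CMYK(0.31, 0.00, 0.18, 0.38)


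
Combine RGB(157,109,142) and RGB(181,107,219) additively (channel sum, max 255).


Additive: each channel = min(255, C₁+C₂)
R: 157+181 = 338 → 255
G: 109+107 = 216 → 216
B: 142+219 = 361 → 255
= RGB(255, 216, 255)


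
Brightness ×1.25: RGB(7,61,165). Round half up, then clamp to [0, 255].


Multiply each channel by 1.25, round half up, clamp to [0, 255]
R: 7×1.25 = 8.75 → round → 9
G: 61×1.25 = 76.25 → round → 76
B: 165×1.25 = 206.25 → round → 206
= RGB(9, 76, 206)


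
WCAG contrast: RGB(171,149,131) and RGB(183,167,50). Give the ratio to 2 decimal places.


Linearize each sRGB channel c=v/255: c/12.92 if c ≤ 0.04045 else ((c+0.055)/1.055)^2.4
L = 0.2126×R_lin + 0.7152×G_lin + 0.0722×B_lin
Color 1 (171,149,131):
  R=171: 171/255≈0.6706 > 0.04045 → ((0.6706+0.055)/1.055)^2.4 ≈ 0.40724
  G=149: 149/255≈0.5843 > 0.04045 → ((0.5843+0.055)/1.055)^2.4 ≈ 0.30054
  B=131: 131/255≈0.5137 > 0.04045 → ((0.5137+0.055)/1.055)^2.4 ≈ 0.22697
  L1 = 0.2126×0.40724 + 0.7152×0.30054 + 0.0722×0.22697 ≈ 0.31792
Color 2 (183,167,50):
  R=183: 183/255≈0.7176 > 0.04045 → ((0.7176+0.055)/1.055)^2.4 ≈ 0.47353
  G=167: 167/255≈0.6549 > 0.04045 → ((0.6549+0.055)/1.055)^2.4 ≈ 0.38643
  B=50: 50/255≈0.1961 > 0.04045 → ((0.1961+0.055)/1.055)^2.4 ≈ 0.03190
  L2 = 0.2126×0.47353 + 0.7152×0.38643 + 0.0722×0.03190 ≈ 0.37935
Lighter = 0.37935, Darker = 0.31792
Ratio = (L_lighter + 0.05) / (L_darker + 0.05)
Ratio = (0.37935 + 0.05) / (0.31792 + 0.05) = 0.42935 / 0.36792 ≈ 1.1670
Ratio ≈ 1.17:1


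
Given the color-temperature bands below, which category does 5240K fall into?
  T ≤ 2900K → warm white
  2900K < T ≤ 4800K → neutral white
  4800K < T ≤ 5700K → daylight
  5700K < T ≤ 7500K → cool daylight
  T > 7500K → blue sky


Temperature: 5240K
4800K < 5240K ≤ 5700K → daylight
Classification: daylight


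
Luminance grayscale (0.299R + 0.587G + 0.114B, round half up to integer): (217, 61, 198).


Gray = 0.299×R + 0.587×G + 0.114×B
Gray = 0.299×217 + 0.587×61 + 0.114×198
Gray = 64.883 + 35.807 + 22.572
Gray = 123.262 → round half up → 123
Gray = 123


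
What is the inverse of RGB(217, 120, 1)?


Invert: (255-R, 255-G, 255-B)
R: 255-217 = 38
G: 255-120 = 135
B: 255-1 = 254
= RGB(38, 135, 254)


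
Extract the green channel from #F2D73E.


Color: #F2D73E
R = F2 = 242
G = D7 = 215
B = 3E = 62
Green = 215


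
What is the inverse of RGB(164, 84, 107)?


Invert: (255-R, 255-G, 255-B)
R: 255-164 = 91
G: 255-84 = 171
B: 255-107 = 148
= RGB(91, 171, 148)


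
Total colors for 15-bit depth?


Colors = 2^bits = 2^15
= 32,768 colors


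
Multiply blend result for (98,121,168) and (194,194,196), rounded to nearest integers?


Multiply: C = A×B/255, rounded to nearest integer
R: 98×194/255 = 19012/255 ≈ 74.557 → 75
G: 121×194/255 = 23474/255 ≈ 92.055 → 92
B: 168×196/255 = 32928/255 ≈ 129.129 → 129
= RGB(75, 92, 129)


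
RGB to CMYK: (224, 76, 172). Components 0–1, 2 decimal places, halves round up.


R'=224/255≈0.8784, G'=76/255≈0.2980, B'=172/255≈0.6745
K = 1 - max(R',G',B') = 1 - 224/255 = 31/255 = 0.12156… → 0.12
(1-R'-K)/(1-K) simplifies to (max-R)/max with max = 224:
C = (224-224)/224 = 0/224 = 0 → 0.00
M = (224-76)/224 = 148/224 = 0.66071… → 0.66
Y = (224-172)/224 = 52/224 = 0.23214… → 0.23
= CMYK(0.00, 0.66, 0.23, 0.12)


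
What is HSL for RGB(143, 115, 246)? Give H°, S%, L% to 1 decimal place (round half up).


Normalize: R'=143/255≈0.5608, G'=115/255≈0.4510, B'=246/255≈0.9647
Max=246/255, Min=115/255, Δ=Max-Min=131/255
L = (Max+Min)/2 = (246+115)/510 = 361/510 = 0.70784… → L = 70.8%
L > 0.5 → S = Δ/(2-Max-Min) = 131/(510-246-115) = 131/149 = 0.87919… → S = 87.9%
(the 1/255 factors cancel in S and H, so raw channel differences can be used)
Max is B' → H = 60 × ((R-G)/Δ + 4) = 60 × ((143-115)/131 + 4)
  28/131 + 4 = 0.2137… + 4 = 4.2137…
  H = 60 × 4.2137… = 252.824…° → H = 252.8°
= HSL(252.8°, 87.9%, 70.8%)


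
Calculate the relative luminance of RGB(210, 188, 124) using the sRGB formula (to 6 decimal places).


Linearize each channel (sRGB transfer function): c = v/255; c_lin = c/12.92 if c ≤ 0.04045, else ((c+0.055)/1.055)^2.4
  R: 210/255 ≈ 0.823529 > 0.04045 → ((0.823529+0.055)/1.055)^2.4 ≈ 0.644480
  G: 188/255 ≈ 0.737255 > 0.04045 → ((0.737255+0.055)/1.055)^2.4 ≈ 0.502886
  B: 124/255 ≈ 0.486275 > 0.04045 → ((0.486275+0.055)/1.055)^2.4 ≈ 0.201556
R_lin = 0.644480, G_lin = 0.502886, B_lin = 0.201556
L = 0.2126×R + 0.7152×G + 0.0722×B
L = 0.2126×0.644480 + 0.7152×0.502886 + 0.0722×0.201556
L ≈ 0.511233


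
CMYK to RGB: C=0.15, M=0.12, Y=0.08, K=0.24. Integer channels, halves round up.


R = 255 × (1-C) × (1-K) = 255 × 0.85 × 0.76 = 164.73 → 165
G = 255 × (1-M) × (1-K) = 255 × 0.88 × 0.76 = 170.544 → 171
B = 255 × (1-Y) × (1-K) = 255 × 0.92 × 0.76 = 178.296 → 178
= RGB(165, 171, 178)


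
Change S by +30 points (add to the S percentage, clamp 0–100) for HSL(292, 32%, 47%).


Original S = 32%
Adjustment = +30 percentage points
New S = 32 + (30) = 62
Clamp to [0, 100] → 62
= HSL(292°, 62%, 47%)


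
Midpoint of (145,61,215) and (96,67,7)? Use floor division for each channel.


Midpoint: each channel = ⌊(C₁+C₂)/2⌋
R: ⌊(145+96)/2⌋ = 120
G: ⌊(61+67)/2⌋ = 64
B: ⌊(215+7)/2⌋ = 111
= RGB(120, 64, 111)


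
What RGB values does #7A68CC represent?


7A → 122 (R)
68 → 104 (G)
CC → 204 (B)
= RGB(122, 104, 204)


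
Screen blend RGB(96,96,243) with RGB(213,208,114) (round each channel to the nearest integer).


Screen: C = 255 - (255-A)×(255-B)/255, rounded to nearest integer
R: 255 - (255-96)×(255-213)/255 = 255 - 6678/255 ≈ 255 - 26.188 = 228.812 → 229
G: 255 - (255-96)×(255-208)/255 = 255 - 7473/255 ≈ 255 - 29.306 = 225.694 → 226
B: 255 - (255-243)×(255-114)/255 = 255 - 1692/255 ≈ 255 - 6.635 = 248.365 → 248
= RGB(229, 226, 248)


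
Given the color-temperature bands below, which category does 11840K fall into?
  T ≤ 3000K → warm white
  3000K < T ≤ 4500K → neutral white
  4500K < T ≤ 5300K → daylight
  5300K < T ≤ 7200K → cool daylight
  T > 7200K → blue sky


Temperature: 11840K
11840K > 7200K → blue sky
Classification: blue sky


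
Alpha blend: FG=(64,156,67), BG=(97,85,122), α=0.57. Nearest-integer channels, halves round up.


C = α×F + (1-α)×B, with 1-α = 0.43
R: 0.57×64 + 0.43×97 = 36.48 + 41.71 = 78.19 → 78
G: 0.57×156 + 0.43×85 = 88.92 + 36.55 = 125.47 → 125
B: 0.57×67 + 0.43×122 = 38.19 + 52.46 = 90.65 → 91
= RGB(78, 125, 91)


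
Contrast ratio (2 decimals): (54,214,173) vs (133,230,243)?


Linearize each sRGB channel c=v/255: c/12.92 if c ≤ 0.04045 else ((c+0.055)/1.055)^2.4
L = 0.2126×R_lin + 0.7152×G_lin + 0.0722×B_lin
Color 1 (54,214,173):
  R=54: 54/255≈0.2118 > 0.04045 → ((0.2118+0.055)/1.055)^2.4 ≈ 0.03689
  G=214: 214/255≈0.8392 > 0.04045 → ((0.8392+0.055)/1.055)^2.4 ≈ 0.67244
  B=173: 173/255≈0.6784 > 0.04045 → ((0.6784+0.055)/1.055)^2.4 ≈ 0.41789
  L1 = 0.2126×0.03689 + 0.7152×0.67244 + 0.0722×0.41789 ≈ 0.51895
Color 2 (133,230,243):
  R=133: 133/255≈0.5216 > 0.04045 → ((0.5216+0.055)/1.055)^2.4 ≈ 0.23455
  G=230: 230/255≈0.9020 > 0.04045 → ((0.9020+0.055)/1.055)^2.4 ≈ 0.79130
  B=243: 243/255≈0.9529 > 0.04045 → ((0.9529+0.055)/1.055)^2.4 ≈ 0.89627
  L2 = 0.2126×0.23455 + 0.7152×0.79130 + 0.0722×0.89627 ≈ 0.68051
Lighter = 0.68051, Darker = 0.51895
Ratio = (L_lighter + 0.05) / (L_darker + 0.05)
Ratio = (0.68051 + 0.05) / (0.51895 + 0.05) = 0.73051 / 0.56895 ≈ 1.2840
Ratio ≈ 1.28:1


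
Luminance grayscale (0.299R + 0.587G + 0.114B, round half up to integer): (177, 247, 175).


Gray = 0.299×R + 0.587×G + 0.114×B
Gray = 0.299×177 + 0.587×247 + 0.114×175
Gray = 52.923 + 144.989 + 19.950
Gray = 217.862 → round half up → 218
Gray = 218


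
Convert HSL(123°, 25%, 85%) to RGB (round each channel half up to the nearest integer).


H=123°, S=0.25, L=0.85
C = (1-|2L-1|)×S = (1-|0.70|)×0.25 = 0.075
H' = H/60 = 123/60 ≈ 2.0500; X = C×(1-|H' mod 2 - 1|) = 0.00375
m = L - C/2 = 0.85 - 0.0375 = 0.8125
Sector ⌊H'⌋ = 2 → (R',G',B') = (0.0, 0.075, 0.00375)
RGB = ((R'+m)×255, (G'+m)×255, (B'+m)×255) = (207.1875, 226.3125, 208.14375)
Round half up → RGB(207, 226, 208)


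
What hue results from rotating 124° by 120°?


New hue = (H + rotation) mod 360
New hue = (124 + 120) mod 360
= 244 mod 360
= 244°


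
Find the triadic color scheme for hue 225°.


Triadic: equally spaced at 120° intervals
H1 = 225°
H2 = (225 + 120) mod 360 = 345°
H3 = (225 + 240) mod 360 = 105°
Triadic = 225°, 345°, 105°


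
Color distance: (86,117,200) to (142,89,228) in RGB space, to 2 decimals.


d = √[(R₁-R₂)² + (G₁-G₂)² + (B₁-B₂)²]
d = √[(86-142)² + (117-89)² + (200-228)²]
d = √[3136 + 784 + 784]
d = √4704
d ≈ 68.59


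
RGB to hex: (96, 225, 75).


R = 96 → 60 (hex)
G = 225 → E1 (hex)
B = 75 → 4B (hex)
Hex = #60E14B


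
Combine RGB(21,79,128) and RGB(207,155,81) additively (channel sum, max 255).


Additive: each channel = min(255, C₁+C₂)
R: 21+207 = 228 → 228
G: 79+155 = 234 → 234
B: 128+81 = 209 → 209
= RGB(228, 234, 209)


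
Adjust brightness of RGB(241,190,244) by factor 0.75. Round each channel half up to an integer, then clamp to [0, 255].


Multiply each channel by 0.75, round half up, clamp to [0, 255]
R: 241×0.75 = 180.75 → round → 181
G: 190×0.75 = 142.5 → round → 143
B: 244×0.75 = 183
= RGB(181, 143, 183)


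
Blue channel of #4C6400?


Color: #4C6400
R = 4C = 76
G = 64 = 100
B = 00 = 0
Blue = 0


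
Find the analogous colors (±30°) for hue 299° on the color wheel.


Base hue: 299°
Left analog: (299 - 30) mod 360 = 269°
Right analog: (299 + 30) mod 360 = 329°
Analogous hues = 269° and 329°


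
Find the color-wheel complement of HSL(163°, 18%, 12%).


Complement = opposite side of color wheel = hue + 180°
H' = (163 + 180) mod 360 = 343°
S and L unchanged.
= HSL(343°, 18%, 12%)


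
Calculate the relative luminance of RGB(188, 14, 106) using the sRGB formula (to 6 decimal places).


Linearize each channel (sRGB transfer function): c = v/255; c_lin = c/12.92 if c ≤ 0.04045, else ((c+0.055)/1.055)^2.4
  R: 188/255 ≈ 0.737255 > 0.04045 → ((0.737255+0.055)/1.055)^2.4 ≈ 0.502886
  G: 14/255 ≈ 0.054902 > 0.04045 → ((0.054902+0.055)/1.055)^2.4 ≈ 0.004391
  B: 106/255 ≈ 0.415686 > 0.04045 → ((0.415686+0.055)/1.055)^2.4 ≈ 0.144128
R_lin = 0.502886, G_lin = 0.004391, B_lin = 0.144128
L = 0.2126×R + 0.7152×G + 0.0722×B
L = 0.2126×0.502886 + 0.7152×0.004391 + 0.0722×0.144128
L ≈ 0.120460


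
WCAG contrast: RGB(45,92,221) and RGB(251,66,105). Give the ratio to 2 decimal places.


Linearize each sRGB channel c=v/255: c/12.92 if c ≤ 0.04045 else ((c+0.055)/1.055)^2.4
L = 0.2126×R_lin + 0.7152×G_lin + 0.0722×B_lin
Color 1 (45,92,221):
  R=45: 45/255≈0.1765 > 0.04045 → ((0.1765+0.055)/1.055)^2.4 ≈ 0.02624
  G=92: 92/255≈0.3608 > 0.04045 → ((0.3608+0.055)/1.055)^2.4 ≈ 0.10702
  B=221: 221/255≈0.8667 > 0.04045 → ((0.8667+0.055)/1.055)^2.4 ≈ 0.72306
  L1 = 0.2126×0.02624 + 0.7152×0.10702 + 0.0722×0.72306 ≈ 0.13433
Color 2 (251,66,105):
  R=251: 251/255≈0.9843 > 0.04045 → ((0.9843+0.055)/1.055)^2.4 ≈ 0.96469
  G=66: 66/255≈0.2588 > 0.04045 → ((0.2588+0.055)/1.055)^2.4 ≈ 0.05448
  B=105: 105/255≈0.4118 > 0.04045 → ((0.4118+0.055)/1.055)^2.4 ≈ 0.14126
  L2 = 0.2126×0.96469 + 0.7152×0.05448 + 0.0722×0.14126 ≈ 0.25426
Lighter = 0.25426, Darker = 0.13433
Ratio = (L_lighter + 0.05) / (L_darker + 0.05)
Ratio = (0.25426 + 0.05) / (0.13433 + 0.05) = 0.30426 / 0.18433 ≈ 1.6506
Ratio ≈ 1.65:1


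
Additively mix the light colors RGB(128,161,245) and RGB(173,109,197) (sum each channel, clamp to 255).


Additive: each channel = min(255, C₁+C₂)
R: 128+173 = 301 → 255
G: 161+109 = 270 → 255
B: 245+197 = 442 → 255
= RGB(255, 255, 255)


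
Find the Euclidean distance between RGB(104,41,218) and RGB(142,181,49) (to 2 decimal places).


d = √[(R₁-R₂)² + (G₁-G₂)² + (B₁-B₂)²]
d = √[(104-142)² + (41-181)² + (218-49)²]
d = √[1444 + 19600 + 28561]
d = √49605
d ≈ 222.72


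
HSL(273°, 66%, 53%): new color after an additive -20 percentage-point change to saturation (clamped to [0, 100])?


Original S = 66%
Adjustment = -20 percentage points
New S = 66 + (-20) = 46
Clamp to [0, 100] → 46
= HSL(273°, 46%, 53%)


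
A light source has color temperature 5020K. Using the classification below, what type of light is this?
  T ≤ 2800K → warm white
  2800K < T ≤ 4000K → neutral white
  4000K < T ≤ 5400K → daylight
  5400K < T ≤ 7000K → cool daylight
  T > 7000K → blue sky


Temperature: 5020K
4000K < 5020K ≤ 5400K → daylight
Classification: daylight


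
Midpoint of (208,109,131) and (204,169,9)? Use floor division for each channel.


Midpoint: each channel = ⌊(C₁+C₂)/2⌋
R: ⌊(208+204)/2⌋ = 206
G: ⌊(109+169)/2⌋ = 139
B: ⌊(131+9)/2⌋ = 70
= RGB(206, 139, 70)


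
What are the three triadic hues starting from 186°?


Triadic: equally spaced at 120° intervals
H1 = 186°
H2 = (186 + 120) mod 360 = 306°
H3 = (186 + 240) mod 360 = 66°
Triadic = 186°, 306°, 66°


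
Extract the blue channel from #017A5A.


Color: #017A5A
R = 01 = 1
G = 7A = 122
B = 5A = 90
Blue = 90


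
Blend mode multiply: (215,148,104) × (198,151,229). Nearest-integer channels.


Multiply: C = A×B/255, rounded to nearest integer
R: 215×198/255 = 42570/255 ≈ 166.941 → 167
G: 148×151/255 = 22348/255 ≈ 87.639 → 88
B: 104×229/255 = 23816/255 ≈ 93.396 → 93
= RGB(167, 88, 93)


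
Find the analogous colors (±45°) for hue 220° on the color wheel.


Base hue: 220°
Left analog: (220 - 45) mod 360 = 175°
Right analog: (220 + 45) mod 360 = 265°
Analogous hues = 175° and 265°


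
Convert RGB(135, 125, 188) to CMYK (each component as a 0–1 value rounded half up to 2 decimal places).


R'=135/255≈0.5294, G'=125/255≈0.4902, B'=188/255≈0.7373
K = 1 - max(R',G',B') = 1 - 188/255 = 67/255 = 0.26274… → 0.26
(1-R'-K)/(1-K) simplifies to (max-R)/max with max = 188:
C = (188-135)/188 = 53/188 = 0.28191… → 0.28
M = (188-125)/188 = 63/188 = 0.33510… → 0.34
Y = (188-188)/188 = 0/188 = 0 → 0.00
= CMYK(0.28, 0.34, 0.00, 0.26)


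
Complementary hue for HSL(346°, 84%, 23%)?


Complement = opposite side of color wheel = hue + 180°
H' = (346 + 180) mod 360 = 166°
S and L unchanged.
= HSL(166°, 84%, 23%)


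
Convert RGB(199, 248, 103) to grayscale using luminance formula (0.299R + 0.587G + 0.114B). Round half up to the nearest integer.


Gray = 0.299×R + 0.587×G + 0.114×B
Gray = 0.299×199 + 0.587×248 + 0.114×103
Gray = 59.501 + 145.576 + 11.742
Gray = 216.819 → round half up → 217
Gray = 217


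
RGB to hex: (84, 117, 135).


R = 84 → 54 (hex)
G = 117 → 75 (hex)
B = 135 → 87 (hex)
Hex = #547587


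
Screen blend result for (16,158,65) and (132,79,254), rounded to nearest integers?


Screen: C = 255 - (255-A)×(255-B)/255, rounded to nearest integer
R: 255 - (255-16)×(255-132)/255 = 255 - 29397/255 ≈ 255 - 115.282 = 139.718 → 140
G: 255 - (255-158)×(255-79)/255 = 255 - 17072/255 ≈ 255 - 66.949 = 188.051 → 188
B: 255 - (255-65)×(255-254)/255 = 255 - 190/255 ≈ 255 - 0.745 = 254.255 → 254
= RGB(140, 188, 254)


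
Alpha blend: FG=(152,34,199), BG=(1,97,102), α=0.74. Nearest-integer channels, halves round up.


C = α×F + (1-α)×B, with 1-α = 0.26
R: 0.74×152 + 0.26×1 = 112.48 + 0.26 = 112.74 → 113
G: 0.74×34 + 0.26×97 = 25.16 + 25.22 = 50.38 → 50
B: 0.74×199 + 0.26×102 = 147.26 + 26.52 = 173.78 → 174
= RGB(113, 50, 174)


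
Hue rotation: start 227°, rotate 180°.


New hue = (H + rotation) mod 360
New hue = (227 + 180) mod 360
= 407 mod 360
= 47°


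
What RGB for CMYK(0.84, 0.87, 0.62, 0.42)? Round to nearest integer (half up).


R = 255 × (1-C) × (1-K) = 255 × 0.16 × 0.58 = 23.664 → 24
G = 255 × (1-M) × (1-K) = 255 × 0.13 × 0.58 = 19.227 → 19
B = 255 × (1-Y) × (1-K) = 255 × 0.38 × 0.58 = 56.202 → 56
= RGB(24, 19, 56)


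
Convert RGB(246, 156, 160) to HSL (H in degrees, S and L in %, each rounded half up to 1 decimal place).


Normalize: R'=246/255≈0.9647, G'=156/255≈0.6118, B'=160/255≈0.6275
Max=246/255, Min=156/255, Δ=Max-Min=90/255
L = (Max+Min)/2 = (246+156)/510 = 402/510 = 0.78823… → L = 78.8%
L > 0.5 → S = Δ/(2-Max-Min) = 90/(510-246-156) = 90/108 = 0.83333… → S = 83.3%
(the 1/255 factors cancel in S and H, so raw channel differences can be used)
Max is R' → H = 60 × (((G-B)/Δ) mod 6) = 60 × (((156-160)/90) mod 6)
  (-4)/90 = -0.0444…; negative, so add 6 → 5.9555…
  H = 60 × 5.9555… = 357.333…° → H = 357.3°
= HSL(357.3°, 83.3%, 78.8%)


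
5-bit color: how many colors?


Colors = 2^bits = 2^5
= 32 colors


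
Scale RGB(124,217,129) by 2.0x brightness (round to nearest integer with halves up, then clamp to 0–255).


Multiply each channel by 2.0, round half up, clamp to [0, 255]
R: 124×2.0 = 248
G: 217×2.0 = 434 → clamp → 255
B: 129×2.0 = 258 → clamp → 255
= RGB(248, 255, 255)


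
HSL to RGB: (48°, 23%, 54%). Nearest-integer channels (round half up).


H=48°, S=0.23, L=0.54
C = (1-|2L-1|)×S = (1-|0.08|)×0.23 = 0.2116
H' = H/60 = 48/60 ≈ 0.8000; X = C×(1-|H' mod 2 - 1|) = 0.16928
m = L - C/2 = 0.54 - 0.1058 = 0.4342
Sector ⌊H'⌋ = 0 → (R',G',B') = (0.2116, 0.16928, 0.0)
RGB = ((R'+m)×255, (G'+m)×255, (B'+m)×255) = (164.679, 153.8874, 110.721)
Round half up → RGB(165, 154, 111)


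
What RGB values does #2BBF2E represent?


2B → 43 (R)
BF → 191 (G)
2E → 46 (B)
= RGB(43, 191, 46)


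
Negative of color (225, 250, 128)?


Invert: (255-R, 255-G, 255-B)
R: 255-225 = 30
G: 255-250 = 5
B: 255-128 = 127
= RGB(30, 5, 127)


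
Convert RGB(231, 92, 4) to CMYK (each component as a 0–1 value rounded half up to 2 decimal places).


R'=231/255≈0.9059, G'=92/255≈0.3608, B'=4/255≈0.0157
K = 1 - max(R',G',B') = 1 - 231/255 = 24/255 = 0.09411… → 0.09
(1-R'-K)/(1-K) simplifies to (max-R)/max with max = 231:
C = (231-231)/231 = 0/231 = 0 → 0.00
M = (231-92)/231 = 139/231 = 0.60173… → 0.60
Y = (231-4)/231 = 227/231 = 0.98268… → 0.98
= CMYK(0.00, 0.60, 0.98, 0.09)


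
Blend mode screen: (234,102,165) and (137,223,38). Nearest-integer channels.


Screen: C = 255 - (255-A)×(255-B)/255, rounded to nearest integer
R: 255 - (255-234)×(255-137)/255 = 255 - 2478/255 ≈ 255 - 9.718 = 245.282 → 245
G: 255 - (255-102)×(255-223)/255 = 255 - 4896/255 ≈ 255 - 19.200 = 235.800 → 236
B: 255 - (255-165)×(255-38)/255 = 255 - 19530/255 ≈ 255 - 76.588 = 178.412 → 178
= RGB(245, 236, 178)


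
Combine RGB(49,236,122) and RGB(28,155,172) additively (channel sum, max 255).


Additive: each channel = min(255, C₁+C₂)
R: 49+28 = 77 → 77
G: 236+155 = 391 → 255
B: 122+172 = 294 → 255
= RGB(77, 255, 255)


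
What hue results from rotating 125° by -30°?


New hue = (H + rotation) mod 360
New hue = (125 -30) mod 360
= 95 mod 360
= 95°


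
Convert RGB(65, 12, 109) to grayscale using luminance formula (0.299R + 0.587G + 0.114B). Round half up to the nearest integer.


Gray = 0.299×R + 0.587×G + 0.114×B
Gray = 0.299×65 + 0.587×12 + 0.114×109
Gray = 19.435 + 7.044 + 12.426
Gray = 38.905 → round half up → 39
Gray = 39


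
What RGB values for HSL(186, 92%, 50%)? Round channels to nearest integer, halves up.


H=186°, S=0.92, L=0.50
C = (1-|2L-1|)×S = (1-|0.00|)×0.92 = 0.92
H' = H/60 = 186/60 ≈ 3.1000; X = C×(1-|H' mod 2 - 1|) = 0.828
m = L - C/2 = 0.50 - 0.46 = 0.04
Sector ⌊H'⌋ = 3 → (R',G',B') = (0.0, 0.828, 0.92)
RGB = ((R'+m)×255, (G'+m)×255, (B'+m)×255) = (10.2, 221.34, 244.8)
Round half up → RGB(10, 221, 245)


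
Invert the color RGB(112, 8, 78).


Invert: (255-R, 255-G, 255-B)
R: 255-112 = 143
G: 255-8 = 247
B: 255-78 = 177
= RGB(143, 247, 177)


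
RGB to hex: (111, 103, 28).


R = 111 → 6F (hex)
G = 103 → 67 (hex)
B = 28 → 1C (hex)
Hex = #6F671C


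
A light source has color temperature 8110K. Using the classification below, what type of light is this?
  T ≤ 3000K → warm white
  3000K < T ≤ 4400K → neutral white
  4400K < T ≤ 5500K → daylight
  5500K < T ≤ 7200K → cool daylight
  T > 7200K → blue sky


Temperature: 8110K
8110K > 7200K → blue sky
Classification: blue sky


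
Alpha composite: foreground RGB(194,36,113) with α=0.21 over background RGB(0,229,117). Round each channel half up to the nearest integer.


C = α×F + (1-α)×B, with 1-α = 0.79
R: 0.21×194 + 0.79×0 = 40.74 + 0.00 = 40.74 → 41
G: 0.21×36 + 0.79×229 = 7.56 + 180.91 = 188.47 → 188
B: 0.21×113 + 0.79×117 = 23.73 + 92.43 = 116.16 → 116
= RGB(41, 188, 116)


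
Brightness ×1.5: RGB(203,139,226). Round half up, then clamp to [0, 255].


Multiply each channel by 1.5, round half up, clamp to [0, 255]
R: 203×1.5 = 304.5 → round → 305 → clamp → 255
G: 139×1.5 = 208.5 → round → 209
B: 226×1.5 = 339 → clamp → 255
= RGB(255, 209, 255)


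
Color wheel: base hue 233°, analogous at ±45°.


Base hue: 233°
Left analog: (233 - 45) mod 360 = 188°
Right analog: (233 + 45) mod 360 = 278°
Analogous hues = 188° and 278°
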